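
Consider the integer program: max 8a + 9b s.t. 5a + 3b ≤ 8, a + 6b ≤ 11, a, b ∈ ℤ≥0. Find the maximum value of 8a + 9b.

Relaxing integrality, the LP optimum is 20.11 at (a,b) = (0.556, 1.74), which is not an integer point.
(a,b)=(1,1): 5·1+3·1=8≤8, 1·1+6·1=7≤11, objective 17.
(a,b)=(0,1): 5·0+3·1=3≤8, 1·0+6·1=6≤11, objective 9.
(a,b)=(1,0): 5·1+3·0=5≤8, 1·1+6·0=1≤11, objective 8.
No feasible integer point exceeds 17.

17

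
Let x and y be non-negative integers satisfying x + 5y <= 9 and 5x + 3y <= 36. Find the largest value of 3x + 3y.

Relaxing integrality, the LP optimum is 22.09 at (x,y) = (6.95, 0.409), which is not an integer point.
(x,y)=(7,0): 1·7+5·0=7≤9, 5·7+3·0=35≤36, objective 21.
(x,y)=(6,0): 1·6+5·0=6≤9, 5·6+3·0=30≤36, objective 18.
(x,y)=(5,0): 1·5+5·0=5≤9, 5·5+3·0=25≤36, objective 15.
The best lattice point is (7,0), giving 21.

21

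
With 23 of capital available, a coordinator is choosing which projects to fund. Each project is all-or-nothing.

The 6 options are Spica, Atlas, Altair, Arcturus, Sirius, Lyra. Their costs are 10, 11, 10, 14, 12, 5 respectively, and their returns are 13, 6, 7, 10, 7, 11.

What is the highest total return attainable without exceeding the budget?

Take Spica and Lyra: cost 10 + 5 = 15 ≤ 23, return 13 + 11 = 24.
No other feasible combination does better.

24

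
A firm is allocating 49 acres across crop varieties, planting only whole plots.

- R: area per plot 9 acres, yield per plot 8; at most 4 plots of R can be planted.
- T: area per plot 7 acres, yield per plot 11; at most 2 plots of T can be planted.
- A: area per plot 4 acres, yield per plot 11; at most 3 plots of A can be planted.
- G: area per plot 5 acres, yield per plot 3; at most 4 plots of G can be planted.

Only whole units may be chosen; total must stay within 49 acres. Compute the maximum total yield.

This is a bounded integer knapsack.
2×R, 2×T, 3×A, and 1×G: area 49 ≤ 49, yield 2·8 + 2·11 + 3·11 + 1·3 = 74.
2×R, 2×T, and 3×A: area 44 ≤ 49, yield 2·8 + 2·11 + 3·11 = 71.
Best is 74.

74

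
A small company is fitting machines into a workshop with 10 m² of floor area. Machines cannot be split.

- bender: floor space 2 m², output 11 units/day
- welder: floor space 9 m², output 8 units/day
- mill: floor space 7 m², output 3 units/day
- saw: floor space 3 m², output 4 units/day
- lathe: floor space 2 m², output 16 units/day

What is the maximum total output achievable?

bender + lathe: floor space 2 + 2 = 4 ≤ 10, output 11 + 16 = 27.
bender + saw + lathe: floor space 2 + 3 + 2 = 7 ≤ 10, output 11 + 4 + 16 = 31.
saw + lathe: floor space 3 + 2 = 5 ≤ 10, output 4 + 16 = 20.
Best is bender, saw, and lathe with total output 31.

31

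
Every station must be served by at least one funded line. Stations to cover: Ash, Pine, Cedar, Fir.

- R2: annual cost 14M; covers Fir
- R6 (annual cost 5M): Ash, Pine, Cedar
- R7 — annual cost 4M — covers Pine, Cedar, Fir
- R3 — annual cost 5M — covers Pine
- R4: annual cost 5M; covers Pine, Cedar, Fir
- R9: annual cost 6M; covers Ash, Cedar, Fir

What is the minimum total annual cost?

Choose R6 and R7: together they cover Ash, Pine, Cedar, Fir — every station.
Total annual cost: 5 + 4 = 9.
No cover costs less than 9.

9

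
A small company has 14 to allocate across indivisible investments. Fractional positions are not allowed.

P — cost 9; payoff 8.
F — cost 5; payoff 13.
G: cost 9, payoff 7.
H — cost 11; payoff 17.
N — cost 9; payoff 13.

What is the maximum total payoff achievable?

26

Allowing fractional choices, the relaxed optimum would be about 26.9, but investments are indivisible.
F + G: cost 5 + 9 = 14 ≤ 14, payoff 13 + 7 = 20.
F + N: cost 5 + 9 = 14 ≤ 14, payoff 13 + 13 = 26.
P + F: cost 9 + 5 = 14 ≤ 14, payoff 8 + 13 = 21.
Best is F and N with total payoff 26.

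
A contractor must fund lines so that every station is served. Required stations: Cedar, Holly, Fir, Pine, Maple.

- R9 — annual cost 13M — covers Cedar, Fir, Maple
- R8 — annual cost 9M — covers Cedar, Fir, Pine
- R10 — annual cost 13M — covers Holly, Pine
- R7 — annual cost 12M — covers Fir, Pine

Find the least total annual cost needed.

Choose R9 and R10: together they cover Cedar, Holly, Fir, Pine, Maple — every station.
Total annual cost: 13 + 13 = 26.

26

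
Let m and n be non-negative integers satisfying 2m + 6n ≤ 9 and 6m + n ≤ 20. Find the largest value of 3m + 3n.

(m,n)=(3,0): 2·3+6·0=6≤9, 6·3+1·0=18≤20, objective 9.
(m,n)=(2,0): 2·2+6·0=4≤9, 6·2+1·0=12≤20, objective 6.
The best lattice point is (3,0), giving 9.

9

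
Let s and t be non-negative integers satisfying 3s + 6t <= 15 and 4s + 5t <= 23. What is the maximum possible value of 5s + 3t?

(s,t)=(5,0): 3·5+6·0=15≤15, 4·5+5·0=20≤23, objective 25.
(s,t)=(4,0): 3·4+6·0=12≤15, 4·4+5·0=16≤23, objective 20.
The best lattice point is (5,0), giving 25.

25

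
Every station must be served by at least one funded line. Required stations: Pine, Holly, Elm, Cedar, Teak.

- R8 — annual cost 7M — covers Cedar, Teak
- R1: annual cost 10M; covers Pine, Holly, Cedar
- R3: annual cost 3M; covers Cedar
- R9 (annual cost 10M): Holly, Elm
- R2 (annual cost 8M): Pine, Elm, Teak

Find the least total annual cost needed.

The greedy cost-per-new-station heuristic would pick R2, R3, and R1 for 21, but a cheaper cover exists.
Choose R1 and R2: together they cover Pine, Holly, Elm, Cedar, Teak — every station.
Total annual cost: 10 + 8 = 18.
No cover costs less than 18.

18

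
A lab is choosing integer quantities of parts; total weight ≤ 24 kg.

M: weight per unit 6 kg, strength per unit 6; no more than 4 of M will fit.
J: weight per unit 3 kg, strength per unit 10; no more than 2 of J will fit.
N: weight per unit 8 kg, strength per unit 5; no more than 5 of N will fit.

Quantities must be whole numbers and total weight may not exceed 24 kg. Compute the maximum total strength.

2×M and 2×J: weight 18 ≤ 24, strength 2·6 + 2·10 = 32.
3×M and 2×J: weight 24 ≤ 24, strength 3·6 + 2·10 = 38.
Best is 38.

38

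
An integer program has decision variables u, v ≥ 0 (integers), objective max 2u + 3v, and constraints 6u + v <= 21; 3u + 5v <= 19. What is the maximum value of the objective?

(u,v)=(3,2): 6·3+1·2=20≤21, 3·3+5·2=19≤19, objective 12.
(u,v)=(2,2): 6·2+1·2=14≤21, 3·2+5·2=16≤19, objective 10.
Maximum is 12 at (u,v)=(3,2).

12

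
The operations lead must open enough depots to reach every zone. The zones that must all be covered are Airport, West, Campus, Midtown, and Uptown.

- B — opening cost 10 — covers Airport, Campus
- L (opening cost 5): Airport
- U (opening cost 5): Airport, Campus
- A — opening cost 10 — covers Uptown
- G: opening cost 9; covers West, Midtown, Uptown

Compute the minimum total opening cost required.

Choose U and G: together they cover Airport, West, Campus, Midtown, Uptown — every zone.
Total opening cost: 5 + 9 = 14.
No cover costs less than 14.

14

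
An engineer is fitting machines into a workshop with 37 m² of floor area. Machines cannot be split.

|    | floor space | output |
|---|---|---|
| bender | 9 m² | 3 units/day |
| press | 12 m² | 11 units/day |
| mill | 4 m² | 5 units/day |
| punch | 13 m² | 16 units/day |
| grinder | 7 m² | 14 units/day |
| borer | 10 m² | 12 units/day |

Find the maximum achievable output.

Allowing fractional choices, the relaxed optimum would be about 49.8, but machines are indivisible.
mill + punch + grinder + borer: floor space 4 + 13 + 7 + 10 = 34 ≤ 37, output 5 + 16 + 14 + 12 = 47.
press + mill + punch + grinder: floor space 12 + 4 + 13 + 7 = 36 ≤ 37, output 11 + 5 + 16 + 14 = 46.
Best is mill, punch, grinder, and borer with total output 47.

47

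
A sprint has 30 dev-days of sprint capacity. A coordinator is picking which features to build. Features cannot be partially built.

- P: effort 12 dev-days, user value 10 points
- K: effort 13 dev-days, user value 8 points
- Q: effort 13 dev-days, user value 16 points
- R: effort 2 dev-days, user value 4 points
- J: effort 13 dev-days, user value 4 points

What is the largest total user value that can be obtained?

Treat it as a binary knapsack problem.
Allowing fractional choices, the relaxed optimum would be about 31.8, but features are indivisible.
K + Q + R: effort 13 + 13 + 2 = 28 ≤ 30, user value 8 + 16 + 4 = 28.
P + Q: effort 12 + 13 = 25 ≤ 30, user value 10 + 16 = 26.
P + Q + R: effort 12 + 13 + 2 = 27 ≤ 30, user value 10 + 16 + 4 = 30.
Best is P, Q, and R with total user value 30.

30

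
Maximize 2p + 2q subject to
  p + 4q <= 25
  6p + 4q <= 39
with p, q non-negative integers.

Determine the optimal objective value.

The continuous relaxation peaks at (2.8, 5.55) with value 16.70; rounding to a feasible lattice point costs some objective.
(p,q)=(3,5): 1·3+4·5=23≤25, 6·3+4·5=38≤39, objective 16.
(p,q)=(3,4): 1·3+4·4=19≤25, 6·3+4·4=34≤39, objective 14.
(p,q)=(1,6): 1·1+4·6=25≤25, 6·1+4·6=30≤39, objective 14.
Maximum is 16 at (p,q)=(3,5).

16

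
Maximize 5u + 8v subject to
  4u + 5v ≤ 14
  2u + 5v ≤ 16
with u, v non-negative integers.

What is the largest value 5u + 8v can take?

21

(u,v)=(1,2) is feasible, giving 21.
(u,v)=(2,1) is feasible, giving 18.
(u,v)=(0,2) is feasible, giving 16.
(u,v)=(1,1) is feasible, giving 13.
Maximum is 21 at (u,v)=(1,2).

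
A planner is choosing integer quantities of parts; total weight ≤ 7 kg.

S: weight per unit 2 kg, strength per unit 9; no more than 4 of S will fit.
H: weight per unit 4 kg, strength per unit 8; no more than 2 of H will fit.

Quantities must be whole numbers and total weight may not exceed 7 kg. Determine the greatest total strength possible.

27

S has the best ratio (9/2); taking only S gives at most 3×9 = 27 (stopped by the weight limit).
Optimal: 3×S: weight 6 ≤ 7, strength 3·9 = 27.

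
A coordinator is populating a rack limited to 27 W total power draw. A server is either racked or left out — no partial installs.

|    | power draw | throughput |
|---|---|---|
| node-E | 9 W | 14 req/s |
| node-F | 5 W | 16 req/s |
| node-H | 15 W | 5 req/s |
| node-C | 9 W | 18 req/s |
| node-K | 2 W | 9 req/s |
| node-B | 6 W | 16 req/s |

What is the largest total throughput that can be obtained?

59

Take node-F, node-C, node-K, and node-B: power draw 5 + 9 + 2 + 6 = 22 ≤ 27, throughput 16 + 18 + 9 + 16 = 59.
No other feasible combination does better.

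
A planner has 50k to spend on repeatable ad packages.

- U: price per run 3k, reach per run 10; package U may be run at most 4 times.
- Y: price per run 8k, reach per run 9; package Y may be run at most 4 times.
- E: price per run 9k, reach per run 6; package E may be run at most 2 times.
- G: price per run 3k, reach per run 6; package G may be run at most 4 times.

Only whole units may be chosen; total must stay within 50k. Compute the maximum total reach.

91

This is a bounded integer knapsack.
U has the best ratio (10/3); taking only U gives at most 4×10 = 40 (stopped by the supply cap of 4).
Mixing does better — 4×U, 3×Y, and 4×G: price 48 ≤ 50, reach 4·10 + 3·9 + 4·6 = 91.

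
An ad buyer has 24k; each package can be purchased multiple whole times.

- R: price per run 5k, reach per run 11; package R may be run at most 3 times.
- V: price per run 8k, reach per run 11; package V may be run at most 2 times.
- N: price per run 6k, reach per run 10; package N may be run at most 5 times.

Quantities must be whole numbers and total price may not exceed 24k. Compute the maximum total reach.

44

R has the best ratio (11/5); taking only R gives at most 3×11 = 33 (stopped by the supply cap of 3).
Mixing does better — 3×R and 1×V: price 23 ≤ 24, reach 3·11 + 1·11 = 44.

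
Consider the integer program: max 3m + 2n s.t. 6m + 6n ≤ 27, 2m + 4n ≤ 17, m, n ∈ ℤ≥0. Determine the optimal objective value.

12

(m,n)=(4,0) is feasible, giving 12.
(m,n)=(3,1) is feasible, giving 11.
The best lattice point is (4,0), giving 12.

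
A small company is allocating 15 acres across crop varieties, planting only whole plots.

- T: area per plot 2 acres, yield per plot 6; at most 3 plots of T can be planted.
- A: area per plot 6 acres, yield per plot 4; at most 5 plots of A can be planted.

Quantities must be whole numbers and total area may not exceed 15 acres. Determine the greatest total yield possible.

22

Take 3×T and 1×A: area 12 ≤ 15, yield 3·6 + 1·4 = 22.
T has the best ratio (6/2) and is taken to its limit of 3; remaining capacity is filled optimally with the others.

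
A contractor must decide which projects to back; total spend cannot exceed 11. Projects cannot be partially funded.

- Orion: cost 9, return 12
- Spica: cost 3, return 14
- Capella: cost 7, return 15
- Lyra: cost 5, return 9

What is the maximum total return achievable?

Allowing fractional choices, the relaxed optimum would be about 30.8, but projects are indivisible.
Spica + Capella: cost 3 + 7 = 10 ≤ 11, return 14 + 15 = 29.
Spica + Lyra: cost 3 + 5 = 8 ≤ 11, return 14 + 9 = 23.
Capella: cost 7 ≤ 11, return 15.
Best is Spica and Capella with total return 29.

29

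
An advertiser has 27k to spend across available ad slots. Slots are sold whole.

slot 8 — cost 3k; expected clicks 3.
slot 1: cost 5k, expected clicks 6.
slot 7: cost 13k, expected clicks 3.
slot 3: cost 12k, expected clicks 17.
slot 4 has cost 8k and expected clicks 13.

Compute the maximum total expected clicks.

36

This is a 0-1 knapsack instance.
Allowing fractional choices, the relaxed optimum would be about 38.0, but ad slots are indivisible.
slot 1 + slot 3 + slot 4: cost 5 + 12 + 8 = 25 ≤ 27, expected clicks 6 + 17 + 13 = 36.
slot 8 + slot 3 + slot 4: cost 3 + 12 + 8 = 23 ≤ 27, expected clicks 3 + 17 + 13 = 33.
slot 3 + slot 4: cost 12 + 8 = 20 ≤ 27, expected clicks 17 + 13 = 30.
Best is slot 1, slot 3, and slot 4 with total expected clicks 36.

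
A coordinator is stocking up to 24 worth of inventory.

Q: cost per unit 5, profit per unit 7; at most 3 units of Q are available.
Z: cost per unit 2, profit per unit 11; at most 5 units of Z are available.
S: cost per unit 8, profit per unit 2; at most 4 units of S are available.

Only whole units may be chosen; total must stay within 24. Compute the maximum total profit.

69

3×Q and 4×Z: cost 23 ≤ 24, profit 3·7 + 4·11 = 65.
2×Q and 5×Z: cost 20 ≤ 24, profit 2·7 + 5·11 = 69.
Best is 69.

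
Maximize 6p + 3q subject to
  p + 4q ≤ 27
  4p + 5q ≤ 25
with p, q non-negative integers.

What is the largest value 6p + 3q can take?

(p,q)=(6,0): 1·6+4·0=6≤27, 4·6+5·0=24≤25, objective 36.
(p,q)=(5,1): 1·5+4·1=9≤27, 4·5+5·1=25≤25, objective 33.
The best lattice point is (6,0), giving 36.

36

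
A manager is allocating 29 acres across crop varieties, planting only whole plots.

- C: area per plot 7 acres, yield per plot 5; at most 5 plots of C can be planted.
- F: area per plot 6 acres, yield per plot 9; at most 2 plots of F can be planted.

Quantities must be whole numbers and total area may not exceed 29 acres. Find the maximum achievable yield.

F has the best ratio (9/6); taking only F gives at most 2×9 = 18 (stopped by the supply cap of 2).
Mixing does better — 2×C and 2×F: area 26 ≤ 29, yield 2·5 + 2·9 = 28.

28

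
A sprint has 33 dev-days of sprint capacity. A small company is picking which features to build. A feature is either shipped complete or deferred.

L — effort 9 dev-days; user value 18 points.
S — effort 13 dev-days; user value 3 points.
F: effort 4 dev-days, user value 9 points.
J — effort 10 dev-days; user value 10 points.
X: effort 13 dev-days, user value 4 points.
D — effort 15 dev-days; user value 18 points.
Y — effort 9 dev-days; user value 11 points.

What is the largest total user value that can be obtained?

48

Allowing fractional choices, the relaxed optimum would be about 51.2, but features are indivisible.
L + D + Y: effort 9 + 15 + 9 = 33 ≤ 33, user value 18 + 18 + 11 = 47.
L + F + J + Y: effort 9 + 4 + 10 + 9 = 32 ≤ 33, user value 18 + 9 + 10 + 11 = 48.
Best is L, F, J, and Y with total user value 48.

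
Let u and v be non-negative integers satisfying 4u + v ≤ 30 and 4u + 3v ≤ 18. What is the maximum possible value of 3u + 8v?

(u,v)=(0,6): 4·0+1·6=6≤30, 4·0+3·6=18≤18, objective 48.
(u,v)=(0,5): 4·0+1·5=5≤30, 4·0+3·5=15≤18, objective 40.
Maximum is 48 at (u,v)=(0,6).

48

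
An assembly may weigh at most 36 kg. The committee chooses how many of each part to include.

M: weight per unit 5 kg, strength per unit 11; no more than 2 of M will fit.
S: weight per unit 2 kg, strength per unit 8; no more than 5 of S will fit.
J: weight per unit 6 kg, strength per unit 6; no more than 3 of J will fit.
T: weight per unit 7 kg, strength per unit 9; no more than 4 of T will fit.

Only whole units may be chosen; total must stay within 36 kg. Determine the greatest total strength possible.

2×M, 5×S, and 2×T: weight 34 ≤ 36, strength 2·11 + 5·8 + 2·9 = 80.
1×M, 5×S, and 3×T: weight 36 ≤ 36, strength 1·11 + 5·8 + 3·9 = 78.
Best is 80.

80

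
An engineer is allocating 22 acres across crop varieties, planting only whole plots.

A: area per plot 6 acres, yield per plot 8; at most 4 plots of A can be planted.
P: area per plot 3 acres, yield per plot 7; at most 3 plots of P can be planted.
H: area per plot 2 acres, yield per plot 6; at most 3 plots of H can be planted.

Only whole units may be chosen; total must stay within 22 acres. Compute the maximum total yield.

47

Take 1×A, 3×P, and 3×H: area 21 ≤ 22, yield 1·8 + 3·7 + 3·6 = 47.
H has the best ratio (6/2) and is taken to its limit of 3; remaining capacity is filled optimally with the others.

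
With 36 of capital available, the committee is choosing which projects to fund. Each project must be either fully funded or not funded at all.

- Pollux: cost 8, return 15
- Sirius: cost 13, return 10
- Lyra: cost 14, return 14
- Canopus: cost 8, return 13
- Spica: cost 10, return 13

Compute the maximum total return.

This is a 0-1 knapsack instance.
Pollux + Canopus + Spica: cost 8 + 8 + 10 = 26 ≤ 36, return 15 + 13 + 13 = 41.
Pollux + Lyra + Spica: cost 8 + 14 + 10 = 32 ≤ 36, return 15 + 14 + 13 = 42.
Pollux + Lyra + Canopus: cost 8 + 14 + 8 = 30 ≤ 36, return 15 + 14 + 13 = 42.
The maximum return is 42; one optimal choice is Pollux, Lyra, and Canopus.

42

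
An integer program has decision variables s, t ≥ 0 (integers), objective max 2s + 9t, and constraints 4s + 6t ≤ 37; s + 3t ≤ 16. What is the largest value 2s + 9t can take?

47

(s,t)=(1,5): 4·1+6·5=34≤37, 1·1+3·5=16≤16, objective 47.
(s,t)=(0,5): 4·0+6·5=30≤37, 1·0+3·5=15≤16, objective 45.
(s,t)=(2,4): 4·2+6·4=32≤37, 1·2+3·4=14≤16, objective 40.
No feasible integer point exceeds 47.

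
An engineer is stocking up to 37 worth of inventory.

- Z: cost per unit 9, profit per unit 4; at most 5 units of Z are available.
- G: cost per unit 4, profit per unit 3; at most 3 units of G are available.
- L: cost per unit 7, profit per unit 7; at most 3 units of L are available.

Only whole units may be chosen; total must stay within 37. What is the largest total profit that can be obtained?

L has the best ratio (7/7); taking only L gives at most 3×7 = 21 (stopped by the supply cap of 3).
Mixing does better — 3×G and 3×L: cost 33 ≤ 37, profit 3·3 + 3·7 = 30.

30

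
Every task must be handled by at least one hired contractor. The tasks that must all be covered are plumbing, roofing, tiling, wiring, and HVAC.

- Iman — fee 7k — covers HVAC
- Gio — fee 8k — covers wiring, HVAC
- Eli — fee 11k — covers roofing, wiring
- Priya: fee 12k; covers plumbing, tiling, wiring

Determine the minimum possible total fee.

The greedy cost-per-new-task heuristic would pick Gio, Priya, and Eli for 31, but a cheaper cover exists.
Choose Iman, Eli, and Priya: together they cover plumbing, roofing, tiling, wiring, HVAC — every task.
Total fee: 7 + 11 + 12 = 30.
No cover costs less than 30.

30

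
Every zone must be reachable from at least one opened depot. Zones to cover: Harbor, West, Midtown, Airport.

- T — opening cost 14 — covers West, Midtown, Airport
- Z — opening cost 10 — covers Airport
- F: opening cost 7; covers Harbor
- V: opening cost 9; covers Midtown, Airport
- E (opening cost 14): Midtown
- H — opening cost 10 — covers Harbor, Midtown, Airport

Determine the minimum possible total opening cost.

The greedy cost-per-new-zone heuristic would pick H and T for 24, but a cheaper cover exists.
Choose T and F: together they cover Harbor, West, Midtown, Airport — every zone.
Total opening cost: 14 + 7 = 21.
No cover costs less than 21.

21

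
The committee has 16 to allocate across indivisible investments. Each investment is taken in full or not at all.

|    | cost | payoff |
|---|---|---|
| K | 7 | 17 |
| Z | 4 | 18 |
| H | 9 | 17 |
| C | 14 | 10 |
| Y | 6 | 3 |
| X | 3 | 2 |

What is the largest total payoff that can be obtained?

37

Take K, Z, and X: cost 7 + 4 + 3 = 14 ≤ 16, payoff 17 + 18 + 2 = 37.
No feasible combination exceeds this.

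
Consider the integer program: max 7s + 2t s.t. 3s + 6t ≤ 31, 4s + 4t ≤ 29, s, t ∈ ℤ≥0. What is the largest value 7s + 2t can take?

The continuous relaxation peaks at (7.25, 0) with value 50.75; rounding to a feasible lattice point costs some objective.
(s,t)=(7,0): 3·7+6·0=21≤31, 4·7+4·0=28≤29, objective 49.
(s,t)=(6,1): 3·6+6·1=24≤31, 4·6+4·1=28≤29, objective 44.
(s,t)=(6,0): 3·6+6·0=18≤31, 4·6+4·0=24≤29, objective 42.
No feasible integer point exceeds 49.

49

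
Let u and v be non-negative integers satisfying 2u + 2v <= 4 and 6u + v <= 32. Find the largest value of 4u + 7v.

(u,v)=(0,2): 2·0+2·2=4≤4, 6·0+1·2=2≤32, objective 14.
(u,v)=(1,1): 2·1+2·1=4≤4, 6·1+1·1=7≤32, objective 11.
No feasible integer point exceeds 14.

14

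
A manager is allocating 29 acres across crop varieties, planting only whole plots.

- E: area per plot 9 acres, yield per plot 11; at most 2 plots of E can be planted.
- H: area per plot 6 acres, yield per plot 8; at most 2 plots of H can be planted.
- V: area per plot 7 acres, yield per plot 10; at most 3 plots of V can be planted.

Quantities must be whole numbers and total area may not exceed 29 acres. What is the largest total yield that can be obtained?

39

This is a bounded integer knapsack.
V has the best ratio (10/7); taking only V gives at most 3×10 = 30 (stopped by the supply cap of 3).
Mixing does better — 1×E, 1×H, and 2×V: area 29 ≤ 29, yield 1·11 + 1·8 + 2·10 = 39.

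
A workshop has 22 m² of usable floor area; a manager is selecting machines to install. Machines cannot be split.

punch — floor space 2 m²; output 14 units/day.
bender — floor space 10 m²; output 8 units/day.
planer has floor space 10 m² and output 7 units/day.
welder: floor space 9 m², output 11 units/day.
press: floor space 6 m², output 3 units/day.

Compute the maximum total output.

Take punch, bender, and welder: floor space 2 + 10 + 9 = 21 ≤ 22, output 14 + 8 + 11 = 33.
No other feasible combination does better.

33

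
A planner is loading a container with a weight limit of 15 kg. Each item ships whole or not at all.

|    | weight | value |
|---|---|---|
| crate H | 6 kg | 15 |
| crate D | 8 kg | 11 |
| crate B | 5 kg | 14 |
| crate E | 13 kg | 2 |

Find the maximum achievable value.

29

Take crate H and crate B: weight 6 + 5 = 11 ≤ 15, value 15 + 14 = 29.
No other feasible combination does better.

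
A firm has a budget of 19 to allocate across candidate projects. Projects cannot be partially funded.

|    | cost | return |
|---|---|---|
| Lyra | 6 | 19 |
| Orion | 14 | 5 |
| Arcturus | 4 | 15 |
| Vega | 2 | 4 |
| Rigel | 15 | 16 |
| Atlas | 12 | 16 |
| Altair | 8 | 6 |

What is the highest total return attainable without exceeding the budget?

40

This is a 0-1 knapsack instance.
Allowing fractional choices, the relaxed optimum would be about 47.3, but projects are indivisible.
Lyra + Arcturus + Altair: cost 6 + 4 + 8 = 18 ≤ 19, return 19 + 15 + 6 = 40.
Lyra + Arcturus + Vega: cost 6 + 4 + 2 = 12 ≤ 19, return 19 + 15 + 4 = 38.
Best is Lyra, Arcturus, and Altair with total return 40.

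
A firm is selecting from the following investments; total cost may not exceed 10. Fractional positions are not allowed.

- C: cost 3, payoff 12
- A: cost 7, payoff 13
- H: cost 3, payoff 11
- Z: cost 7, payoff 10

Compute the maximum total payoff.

This is an integer program with binary decision variables.
Take C and A: cost 3 + 7 = 10 ≤ 10, payoff 12 + 13 = 25.
No other feasible combination does better.

25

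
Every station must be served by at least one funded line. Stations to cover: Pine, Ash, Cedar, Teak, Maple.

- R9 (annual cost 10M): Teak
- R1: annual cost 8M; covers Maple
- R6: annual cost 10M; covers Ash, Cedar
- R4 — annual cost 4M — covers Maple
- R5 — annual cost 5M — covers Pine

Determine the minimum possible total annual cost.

29

Choose R9, R6, R4, and R5: together they cover Pine, Ash, Cedar, Teak, Maple — every station.
Total annual cost: 10 + 10 + 4 + 5 = 29.
No cover costs less than 29.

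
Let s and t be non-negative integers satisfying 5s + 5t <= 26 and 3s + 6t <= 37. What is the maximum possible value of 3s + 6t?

30

Relaxing integrality, the LP optimum is 31.20 at (s,t) = (0, 5.2), which is not an integer point.
(s,t)=(0,5) is feasible, giving 30.
(s,t)=(1,4) is feasible, giving 27.
(s,t)=(0,4) is feasible, giving 24.
Maximum is 30 at (s,t)=(0,5).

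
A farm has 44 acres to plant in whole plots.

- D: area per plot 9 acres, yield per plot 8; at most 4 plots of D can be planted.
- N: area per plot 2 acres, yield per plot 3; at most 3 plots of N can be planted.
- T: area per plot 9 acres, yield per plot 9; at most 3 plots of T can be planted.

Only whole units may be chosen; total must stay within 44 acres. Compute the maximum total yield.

Take 1×D, 3×N, and 3×T: area 42 ≤ 44, yield 1·8 + 3·3 + 3·9 = 44.
N has the best ratio (3/2) and is taken to its limit of 3; remaining capacity is filled optimally with the others.

44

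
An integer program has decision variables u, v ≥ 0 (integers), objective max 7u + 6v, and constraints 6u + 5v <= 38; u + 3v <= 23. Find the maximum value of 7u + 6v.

(u,v)=(3,4): 6·3+5·4=38≤38, 1·3+3·4=15≤23, objective 45.
(u,v)=(2,5): 6·2+5·5=37≤38, 1·2+3·5=17≤23, objective 44.
(u,v)=(1,6): 6·1+5·6=36≤38, 1·1+3·6=19≤23, objective 43.
Maximum is 45 at (u,v)=(3,4).

45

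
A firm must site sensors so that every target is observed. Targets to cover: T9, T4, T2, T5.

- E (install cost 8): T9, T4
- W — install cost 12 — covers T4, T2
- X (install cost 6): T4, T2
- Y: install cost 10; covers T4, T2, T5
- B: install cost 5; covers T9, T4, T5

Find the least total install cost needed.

Choose X and B: together they cover T9, T4, T2, T5 — every target.
Total install cost: 6 + 5 = 11.
No cover costs less than 11.

11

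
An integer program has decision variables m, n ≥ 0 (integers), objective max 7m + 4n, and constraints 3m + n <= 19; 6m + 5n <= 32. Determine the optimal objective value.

35

(m,n)=(5,0) is feasible, giving 35.
(m,n)=(4,1) is feasible, giving 32.
Maximum is 35 at (m,n)=(5,0).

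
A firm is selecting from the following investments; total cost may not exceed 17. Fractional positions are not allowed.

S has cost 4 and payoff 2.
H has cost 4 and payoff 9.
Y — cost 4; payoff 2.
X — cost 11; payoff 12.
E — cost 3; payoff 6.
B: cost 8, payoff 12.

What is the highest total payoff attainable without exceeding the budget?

Take H, E, and B: cost 4 + 3 + 8 = 15 ≤ 17, payoff 9 + 6 + 12 = 27.
No other feasible combination does better.

27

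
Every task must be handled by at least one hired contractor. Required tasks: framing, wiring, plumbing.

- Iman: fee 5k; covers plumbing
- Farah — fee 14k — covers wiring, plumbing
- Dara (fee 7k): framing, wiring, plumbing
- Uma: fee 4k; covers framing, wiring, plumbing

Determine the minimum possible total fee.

This is a weighted set-cover instance.
Uma alone covers framing, wiring, plumbing — every task.
Total fee: 4.
No cover costs less than 4.

4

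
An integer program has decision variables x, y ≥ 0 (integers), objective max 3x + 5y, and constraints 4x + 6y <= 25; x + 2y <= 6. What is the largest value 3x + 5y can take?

(x,y)=(6,0): 4·6+6·0=24≤25, 1·6+2·0=6≤6, objective 18.
(x,y)=(5,0): 4·5+6·0=20≤25, 1·5+2·0=5≤6, objective 15.
The best lattice point is (6,0), giving 18.

18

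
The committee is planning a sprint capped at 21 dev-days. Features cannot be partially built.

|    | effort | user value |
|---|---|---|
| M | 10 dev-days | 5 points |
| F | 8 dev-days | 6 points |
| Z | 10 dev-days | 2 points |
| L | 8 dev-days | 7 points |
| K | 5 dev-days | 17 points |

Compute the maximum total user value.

F + L + K: effort 8 + 8 + 5 = 21 ≤ 21, user value 6 + 7 + 17 = 30.
L + K: effort 8 + 5 = 13 ≤ 21, user value 7 + 17 = 24.
F + K: effort 8 + 5 = 13 ≤ 21, user value 6 + 17 = 23.
Best is F, L, and K with total user value 30.

30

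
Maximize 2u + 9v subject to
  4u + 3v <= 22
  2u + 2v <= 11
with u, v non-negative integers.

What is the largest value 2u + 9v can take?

45

Relaxing integrality, the LP optimum is 49.50 at (u,v) = (0, 5.5), which is not an integer point.
(u,v)=(0,5): 4·0+3·5=15≤22, 2·0+2·5=10≤11, objective 45.
(u,v)=(1,4): 4·1+3·4=16≤22, 2·1+2·4=10≤11, objective 38.
(u,v)=(0,4): 4·0+3·4=12≤22, 2·0+2·4=8≤11, objective 36.
The best lattice point is (0,5), giving 45.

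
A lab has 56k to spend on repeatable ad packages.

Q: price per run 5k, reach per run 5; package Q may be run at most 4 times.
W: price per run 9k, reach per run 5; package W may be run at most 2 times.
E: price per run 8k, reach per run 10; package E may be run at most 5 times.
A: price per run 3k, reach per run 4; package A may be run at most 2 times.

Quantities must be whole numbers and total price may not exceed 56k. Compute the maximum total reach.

68

2×Q, 5×E, and 2×A: price 56 ≤ 56, reach 2·5 + 5·10 + 2·4 = 68.
3×Q and 5×E: price 55 ≤ 56, reach 3·5 + 5·10 = 65.
Best is 68.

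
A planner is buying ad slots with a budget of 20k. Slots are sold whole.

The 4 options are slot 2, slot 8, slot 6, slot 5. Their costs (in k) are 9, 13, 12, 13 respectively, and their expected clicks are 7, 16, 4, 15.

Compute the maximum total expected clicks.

16

This is a 0-1 knapsack instance.
Take slot 8: cost 13 ≤ 20, expected clicks 16.
No other feasible combination does better.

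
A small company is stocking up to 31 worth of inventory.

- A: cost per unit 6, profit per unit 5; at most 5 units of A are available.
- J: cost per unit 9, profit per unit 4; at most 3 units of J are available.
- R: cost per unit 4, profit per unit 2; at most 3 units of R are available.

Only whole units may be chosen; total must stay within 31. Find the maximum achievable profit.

25

This is a bounded integer knapsack.
Take 5×A: cost 30 ≤ 31, profit 5·5 = 25.
A has the best ratio (5/6) and is taken to its limit of 5; remaining capacity is filled optimally with the others.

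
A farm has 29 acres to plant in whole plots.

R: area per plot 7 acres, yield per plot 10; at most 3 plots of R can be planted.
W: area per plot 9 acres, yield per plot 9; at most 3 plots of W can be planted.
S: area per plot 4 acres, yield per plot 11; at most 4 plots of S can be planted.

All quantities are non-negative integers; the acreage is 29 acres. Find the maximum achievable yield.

54

1×R and 4×S: area 23 ≤ 29, yield 1·10 + 4·11 = 54.
1×W and 4×S: area 25 ≤ 29, yield 1·9 + 4·11 = 53.
Best is 54.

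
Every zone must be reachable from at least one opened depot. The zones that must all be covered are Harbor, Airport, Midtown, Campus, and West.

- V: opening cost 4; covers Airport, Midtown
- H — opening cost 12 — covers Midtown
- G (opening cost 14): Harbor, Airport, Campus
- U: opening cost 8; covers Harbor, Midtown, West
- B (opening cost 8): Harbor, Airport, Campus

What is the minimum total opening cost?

16

Choose U and B: together they cover Harbor, Airport, Midtown, Campus, West — every zone.
Total opening cost: 8 + 8 = 16.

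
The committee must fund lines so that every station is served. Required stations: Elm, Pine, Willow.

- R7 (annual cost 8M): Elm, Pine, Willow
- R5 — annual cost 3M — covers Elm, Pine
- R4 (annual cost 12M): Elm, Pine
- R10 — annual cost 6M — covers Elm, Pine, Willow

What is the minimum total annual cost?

The greedy cost-per-new-station heuristic would pick R5 and R10 for 9, but a cheaper cover exists.
R10 alone covers Elm, Pine, Willow — every station.
Total annual cost: 6.
No cover costs less than 6.

6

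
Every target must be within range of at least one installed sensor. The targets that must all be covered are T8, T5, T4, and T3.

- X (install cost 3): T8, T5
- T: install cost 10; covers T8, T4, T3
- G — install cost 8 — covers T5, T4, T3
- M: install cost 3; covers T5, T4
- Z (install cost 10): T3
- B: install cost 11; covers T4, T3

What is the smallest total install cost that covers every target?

11

The greedy cost-per-new-target heuristic would pick X, M, and G for 14, but a cheaper cover exists.
Choose X and G: together they cover T8, T5, T4, T3 — every target.
Total install cost: 3 + 8 = 11.
No cover costs less than 11.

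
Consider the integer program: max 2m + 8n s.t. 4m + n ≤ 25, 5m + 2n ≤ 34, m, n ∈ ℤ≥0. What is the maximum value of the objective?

136

(m,n)=(0,17) is feasible, giving 136.
(m,n)=(0,16) is feasible, giving 128.
Maximum is 136 at (m,n)=(0,17).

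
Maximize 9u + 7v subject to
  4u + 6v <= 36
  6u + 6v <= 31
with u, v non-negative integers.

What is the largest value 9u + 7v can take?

(u,v)=(5,0): 4·5+6·0=20≤36, 6·5+6·0=30≤31, objective 45.
(u,v)=(4,1): 4·4+6·1=22≤36, 6·4+6·1=30≤31, objective 43.
(u,v)=(4,0): 4·4+6·0=16≤36, 6·4+6·0=24≤31, objective 36.
Maximum is 45 at (u,v)=(5,0).

45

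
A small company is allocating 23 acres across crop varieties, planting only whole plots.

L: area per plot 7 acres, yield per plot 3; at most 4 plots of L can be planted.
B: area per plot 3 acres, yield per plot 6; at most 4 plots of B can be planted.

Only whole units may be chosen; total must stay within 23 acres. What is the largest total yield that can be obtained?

27

This is a bounded integer knapsack.
Take 1×L and 4×B: area 19 ≤ 23, yield 1·3 + 4·6 = 27.
B has the best ratio (6/3) and is taken to its limit of 4; remaining capacity is filled optimally with the others.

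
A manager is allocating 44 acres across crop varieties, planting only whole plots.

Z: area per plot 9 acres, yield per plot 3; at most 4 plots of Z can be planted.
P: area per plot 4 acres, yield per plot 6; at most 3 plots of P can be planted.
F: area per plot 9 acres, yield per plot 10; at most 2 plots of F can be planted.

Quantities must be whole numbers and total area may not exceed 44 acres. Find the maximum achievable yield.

P has the best ratio (6/4); taking only P gives at most 3×6 = 18 (stopped by the supply cap of 3).
Mixing does better — 1×Z, 3×P, and 2×F: area 39 ≤ 44, yield 1·3 + 3·6 + 2·10 = 41.

41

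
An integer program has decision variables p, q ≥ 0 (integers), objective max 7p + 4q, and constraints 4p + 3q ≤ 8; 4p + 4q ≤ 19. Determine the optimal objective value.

(p,q)=(2,0) is feasible, giving 14.
(p,q)=(1,1) is feasible, giving 11.
Maximum is 14 at (p,q)=(2,0).

14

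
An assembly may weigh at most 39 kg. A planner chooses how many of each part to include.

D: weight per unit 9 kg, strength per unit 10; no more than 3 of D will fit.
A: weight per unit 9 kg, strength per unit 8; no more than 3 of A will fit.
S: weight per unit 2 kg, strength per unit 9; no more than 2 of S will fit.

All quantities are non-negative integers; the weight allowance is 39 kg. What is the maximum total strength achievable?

48

Take 3×D and 2×S: weight 31 ≤ 39, strength 3·10 + 2·9 = 48.
S has the best ratio (9/2) and is taken to its limit of 2; remaining capacity is filled optimally with the others.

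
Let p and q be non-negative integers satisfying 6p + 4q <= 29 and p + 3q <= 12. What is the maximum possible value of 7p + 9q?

41

(p,q)=(2,3) is feasible, giving 41.
(p,q)=(3,2) is feasible, giving 39.
The best lattice point is (2,3), giving 41.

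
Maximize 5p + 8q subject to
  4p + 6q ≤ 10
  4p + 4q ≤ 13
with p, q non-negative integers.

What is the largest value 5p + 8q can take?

13

(p,q)=(1,1): 4·1+6·1=10≤10, 4·1+4·1=8≤13, objective 13.
(p,q)=(2,0): 4·2+6·0=8≤10, 4·2+4·0=8≤13, objective 10.
(p,q)=(0,1): 4·0+6·1=6≤10, 4·0+4·1=4≤13, objective 8.
(p,q)=(1,0): 4·1+6·0=4≤10, 4·1+4·0=4≤13, objective 5.
The best lattice point is (1,1), giving 13.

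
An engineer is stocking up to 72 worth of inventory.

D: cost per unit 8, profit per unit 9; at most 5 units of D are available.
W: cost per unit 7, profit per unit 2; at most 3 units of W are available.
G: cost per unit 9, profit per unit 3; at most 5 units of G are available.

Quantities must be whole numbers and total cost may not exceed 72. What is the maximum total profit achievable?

D has the best ratio (9/8); taking only D gives at most 5×9 = 45 (stopped by the supply cap of 5).
Mixing does better — 5×D, 2×W, and 2×G: cost 72 ≤ 72, profit 5·9 + 2·2 + 2·3 = 55.

55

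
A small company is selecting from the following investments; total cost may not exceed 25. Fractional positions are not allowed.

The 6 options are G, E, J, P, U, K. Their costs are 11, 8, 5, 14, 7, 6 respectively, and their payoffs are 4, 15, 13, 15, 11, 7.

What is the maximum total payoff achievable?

Allowing fractional choices, the relaxed optimum would be about 44.8, but investments are indivisible.
E + J + K: cost 8 + 5 + 6 = 19 ≤ 25, payoff 15 + 13 + 7 = 35.
E + J + U: cost 8 + 5 + 7 = 20 ≤ 25, payoff 15 + 13 + 11 = 39.
J + P + K: cost 5 + 14 + 6 = 25 ≤ 25, payoff 13 + 15 + 7 = 35.
Best is E, J, and U with total payoff 39.

39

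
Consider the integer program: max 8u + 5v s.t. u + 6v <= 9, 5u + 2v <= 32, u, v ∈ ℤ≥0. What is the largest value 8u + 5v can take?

48

Relaxing integrality, the LP optimum is 52.04 at (u,v) = (6.21, 0.464), which is not an integer point.
(u,v)=(6,0) is feasible, giving 48.
(u,v)=(5,0) is feasible, giving 40.
Maximum is 48 at (u,v)=(6,0).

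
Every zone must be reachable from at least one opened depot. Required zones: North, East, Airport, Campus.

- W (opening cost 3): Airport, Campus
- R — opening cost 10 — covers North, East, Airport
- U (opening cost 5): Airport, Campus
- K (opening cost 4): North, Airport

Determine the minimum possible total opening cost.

This is a weighted set-cover instance.
The greedy cost-per-new-zone heuristic would pick W, K, and R for 17, but a cheaper cover exists.
Choose W and R: together they cover North, East, Airport, Campus — every zone.
Total opening cost: 3 + 10 = 13.
No cover costs less than 13.

13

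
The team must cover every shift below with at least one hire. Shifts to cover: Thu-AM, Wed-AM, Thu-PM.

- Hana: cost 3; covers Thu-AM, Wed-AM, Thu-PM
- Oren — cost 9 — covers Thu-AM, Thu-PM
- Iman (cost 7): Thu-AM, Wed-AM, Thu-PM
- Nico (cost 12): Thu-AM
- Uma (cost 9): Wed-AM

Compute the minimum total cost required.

3

This is a weighted set-cover instance.
Hana alone covers Thu-AM, Wed-AM, Thu-PM — every shift.
Total cost: 3.
No cover costs less than 3.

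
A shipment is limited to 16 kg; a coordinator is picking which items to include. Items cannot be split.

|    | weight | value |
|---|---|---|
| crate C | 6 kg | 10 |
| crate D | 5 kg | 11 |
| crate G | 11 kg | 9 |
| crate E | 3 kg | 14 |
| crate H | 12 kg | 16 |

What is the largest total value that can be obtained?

35

Take crate C, crate D, and crate E: weight 6 + 5 + 3 = 14 ≤ 16, value 10 + 11 + 14 = 35.
No other feasible combination does better.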